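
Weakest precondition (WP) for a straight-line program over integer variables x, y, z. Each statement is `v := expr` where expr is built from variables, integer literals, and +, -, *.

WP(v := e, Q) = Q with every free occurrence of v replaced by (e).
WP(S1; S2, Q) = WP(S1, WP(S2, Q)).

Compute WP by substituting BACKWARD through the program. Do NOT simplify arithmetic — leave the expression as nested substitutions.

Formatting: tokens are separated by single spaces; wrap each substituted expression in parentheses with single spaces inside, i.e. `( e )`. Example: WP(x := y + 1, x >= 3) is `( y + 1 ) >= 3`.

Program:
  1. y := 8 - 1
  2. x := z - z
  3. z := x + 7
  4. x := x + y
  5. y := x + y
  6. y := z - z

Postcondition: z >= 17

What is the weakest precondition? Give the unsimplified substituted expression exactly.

Answer: ( ( z - z ) + 7 ) >= 17

Derivation:
post: z >= 17
stmt 6: y := z - z  -- replace 0 occurrence(s) of y with (z - z)
  => z >= 17
stmt 5: y := x + y  -- replace 0 occurrence(s) of y with (x + y)
  => z >= 17
stmt 4: x := x + y  -- replace 0 occurrence(s) of x with (x + y)
  => z >= 17
stmt 3: z := x + 7  -- replace 1 occurrence(s) of z with (x + 7)
  => ( x + 7 ) >= 17
stmt 2: x := z - z  -- replace 1 occurrence(s) of x with (z - z)
  => ( ( z - z ) + 7 ) >= 17
stmt 1: y := 8 - 1  -- replace 0 occurrence(s) of y with (8 - 1)
  => ( ( z - z ) + 7 ) >= 17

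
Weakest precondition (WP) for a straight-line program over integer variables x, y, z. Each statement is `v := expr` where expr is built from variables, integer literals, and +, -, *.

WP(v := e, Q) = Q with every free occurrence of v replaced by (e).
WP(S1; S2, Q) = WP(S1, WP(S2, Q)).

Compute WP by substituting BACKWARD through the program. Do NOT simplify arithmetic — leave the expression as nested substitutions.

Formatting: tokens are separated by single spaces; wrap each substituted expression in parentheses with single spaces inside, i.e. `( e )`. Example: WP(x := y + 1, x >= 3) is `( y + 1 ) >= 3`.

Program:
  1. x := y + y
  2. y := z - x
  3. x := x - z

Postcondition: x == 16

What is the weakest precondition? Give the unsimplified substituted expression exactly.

Answer: ( ( y + y ) - z ) == 16

Derivation:
post: x == 16
stmt 3: x := x - z  -- replace 1 occurrence(s) of x with (x - z)
  => ( x - z ) == 16
stmt 2: y := z - x  -- replace 0 occurrence(s) of y with (z - x)
  => ( x - z ) == 16
stmt 1: x := y + y  -- replace 1 occurrence(s) of x with (y + y)
  => ( ( y + y ) - z ) == 16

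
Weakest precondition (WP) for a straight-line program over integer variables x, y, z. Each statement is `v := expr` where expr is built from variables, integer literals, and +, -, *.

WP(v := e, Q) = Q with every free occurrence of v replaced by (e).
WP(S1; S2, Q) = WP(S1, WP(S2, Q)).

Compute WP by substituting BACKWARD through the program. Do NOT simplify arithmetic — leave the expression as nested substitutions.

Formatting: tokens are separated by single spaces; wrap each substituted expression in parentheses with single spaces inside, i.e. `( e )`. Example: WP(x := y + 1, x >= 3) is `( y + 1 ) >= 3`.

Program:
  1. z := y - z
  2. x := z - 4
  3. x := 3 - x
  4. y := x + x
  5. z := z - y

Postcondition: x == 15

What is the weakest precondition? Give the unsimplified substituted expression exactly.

post: x == 15
stmt 5: z := z - y  -- replace 0 occurrence(s) of z with (z - y)
  => x == 15
stmt 4: y := x + x  -- replace 0 occurrence(s) of y with (x + x)
  => x == 15
stmt 3: x := 3 - x  -- replace 1 occurrence(s) of x with (3 - x)
  => ( 3 - x ) == 15
stmt 2: x := z - 4  -- replace 1 occurrence(s) of x with (z - 4)
  => ( 3 - ( z - 4 ) ) == 15
stmt 1: z := y - z  -- replace 1 occurrence(s) of z with (y - z)
  => ( 3 - ( ( y - z ) - 4 ) ) == 15

Answer: ( 3 - ( ( y - z ) - 4 ) ) == 15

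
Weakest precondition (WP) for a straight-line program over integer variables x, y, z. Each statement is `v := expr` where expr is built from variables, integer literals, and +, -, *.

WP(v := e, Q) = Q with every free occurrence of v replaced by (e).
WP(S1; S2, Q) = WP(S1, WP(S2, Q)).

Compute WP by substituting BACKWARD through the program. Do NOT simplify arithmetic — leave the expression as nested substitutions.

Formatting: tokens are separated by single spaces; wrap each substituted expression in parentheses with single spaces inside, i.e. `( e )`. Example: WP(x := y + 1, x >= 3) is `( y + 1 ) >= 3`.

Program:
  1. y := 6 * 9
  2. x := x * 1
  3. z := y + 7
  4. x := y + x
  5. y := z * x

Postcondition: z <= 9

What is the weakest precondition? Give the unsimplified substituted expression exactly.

Answer: ( ( 6 * 9 ) + 7 ) <= 9

Derivation:
post: z <= 9
stmt 5: y := z * x  -- replace 0 occurrence(s) of y with (z * x)
  => z <= 9
stmt 4: x := y + x  -- replace 0 occurrence(s) of x with (y + x)
  => z <= 9
stmt 3: z := y + 7  -- replace 1 occurrence(s) of z with (y + 7)
  => ( y + 7 ) <= 9
stmt 2: x := x * 1  -- replace 0 occurrence(s) of x with (x * 1)
  => ( y + 7 ) <= 9
stmt 1: y := 6 * 9  -- replace 1 occurrence(s) of y with (6 * 9)
  => ( ( 6 * 9 ) + 7 ) <= 9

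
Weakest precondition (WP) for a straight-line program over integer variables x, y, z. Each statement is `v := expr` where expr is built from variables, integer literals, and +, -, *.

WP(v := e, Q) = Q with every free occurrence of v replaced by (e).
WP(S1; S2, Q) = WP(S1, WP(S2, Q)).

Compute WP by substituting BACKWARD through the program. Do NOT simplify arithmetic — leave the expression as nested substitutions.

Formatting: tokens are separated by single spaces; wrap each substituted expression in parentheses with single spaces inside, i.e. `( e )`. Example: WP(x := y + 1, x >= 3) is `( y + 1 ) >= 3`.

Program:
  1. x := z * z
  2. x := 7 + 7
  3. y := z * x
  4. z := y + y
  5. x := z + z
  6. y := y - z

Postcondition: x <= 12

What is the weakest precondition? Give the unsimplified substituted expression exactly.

Answer: ( ( ( z * ( 7 + 7 ) ) + ( z * ( 7 + 7 ) ) ) + ( ( z * ( 7 + 7 ) ) + ( z * ( 7 + 7 ) ) ) ) <= 12

Derivation:
post: x <= 12
stmt 6: y := y - z  -- replace 0 occurrence(s) of y with (y - z)
  => x <= 12
stmt 5: x := z + z  -- replace 1 occurrence(s) of x with (z + z)
  => ( z + z ) <= 12
stmt 4: z := y + y  -- replace 2 occurrence(s) of z with (y + y)
  => ( ( y + y ) + ( y + y ) ) <= 12
stmt 3: y := z * x  -- replace 4 occurrence(s) of y with (z * x)
  => ( ( ( z * x ) + ( z * x ) ) + ( ( z * x ) + ( z * x ) ) ) <= 12
stmt 2: x := 7 + 7  -- replace 4 occurrence(s) of x with (7 + 7)
  => ( ( ( z * ( 7 + 7 ) ) + ( z * ( 7 + 7 ) ) ) + ( ( z * ( 7 + 7 ) ) + ( z * ( 7 + 7 ) ) ) ) <= 12
stmt 1: x := z * z  -- replace 0 occurrence(s) of x with (z * z)
  => ( ( ( z * ( 7 + 7 ) ) + ( z * ( 7 + 7 ) ) ) + ( ( z * ( 7 + 7 ) ) + ( z * ( 7 + 7 ) ) ) ) <= 12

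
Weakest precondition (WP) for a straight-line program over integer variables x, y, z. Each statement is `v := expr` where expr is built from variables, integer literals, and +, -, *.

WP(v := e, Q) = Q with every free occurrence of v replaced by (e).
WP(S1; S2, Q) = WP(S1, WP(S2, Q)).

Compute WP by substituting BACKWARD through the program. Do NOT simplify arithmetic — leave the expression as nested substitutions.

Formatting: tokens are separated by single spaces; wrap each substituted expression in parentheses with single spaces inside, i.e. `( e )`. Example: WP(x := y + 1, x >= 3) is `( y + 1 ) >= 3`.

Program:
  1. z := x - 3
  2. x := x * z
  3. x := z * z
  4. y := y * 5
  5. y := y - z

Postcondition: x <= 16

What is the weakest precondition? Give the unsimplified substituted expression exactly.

post: x <= 16
stmt 5: y := y - z  -- replace 0 occurrence(s) of y with (y - z)
  => x <= 16
stmt 4: y := y * 5  -- replace 0 occurrence(s) of y with (y * 5)
  => x <= 16
stmt 3: x := z * z  -- replace 1 occurrence(s) of x with (z * z)
  => ( z * z ) <= 16
stmt 2: x := x * z  -- replace 0 occurrence(s) of x with (x * z)
  => ( z * z ) <= 16
stmt 1: z := x - 3  -- replace 2 occurrence(s) of z with (x - 3)
  => ( ( x - 3 ) * ( x - 3 ) ) <= 16

Answer: ( ( x - 3 ) * ( x - 3 ) ) <= 16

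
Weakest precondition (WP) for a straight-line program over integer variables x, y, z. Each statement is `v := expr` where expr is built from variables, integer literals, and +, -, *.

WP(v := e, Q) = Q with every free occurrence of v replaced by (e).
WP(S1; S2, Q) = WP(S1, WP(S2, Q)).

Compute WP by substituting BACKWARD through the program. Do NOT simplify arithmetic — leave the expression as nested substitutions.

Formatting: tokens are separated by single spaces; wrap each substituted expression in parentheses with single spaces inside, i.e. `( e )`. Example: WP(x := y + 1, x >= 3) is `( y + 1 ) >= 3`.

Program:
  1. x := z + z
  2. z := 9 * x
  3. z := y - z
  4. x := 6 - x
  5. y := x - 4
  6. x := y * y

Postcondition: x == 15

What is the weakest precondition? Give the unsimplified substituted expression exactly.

Answer: ( ( ( 6 - ( z + z ) ) - 4 ) * ( ( 6 - ( z + z ) ) - 4 ) ) == 15

Derivation:
post: x == 15
stmt 6: x := y * y  -- replace 1 occurrence(s) of x with (y * y)
  => ( y * y ) == 15
stmt 5: y := x - 4  -- replace 2 occurrence(s) of y with (x - 4)
  => ( ( x - 4 ) * ( x - 4 ) ) == 15
stmt 4: x := 6 - x  -- replace 2 occurrence(s) of x with (6 - x)
  => ( ( ( 6 - x ) - 4 ) * ( ( 6 - x ) - 4 ) ) == 15
stmt 3: z := y - z  -- replace 0 occurrence(s) of z with (y - z)
  => ( ( ( 6 - x ) - 4 ) * ( ( 6 - x ) - 4 ) ) == 15
stmt 2: z := 9 * x  -- replace 0 occurrence(s) of z with (9 * x)
  => ( ( ( 6 - x ) - 4 ) * ( ( 6 - x ) - 4 ) ) == 15
stmt 1: x := z + z  -- replace 2 occurrence(s) of x with (z + z)
  => ( ( ( 6 - ( z + z ) ) - 4 ) * ( ( 6 - ( z + z ) ) - 4 ) ) == 15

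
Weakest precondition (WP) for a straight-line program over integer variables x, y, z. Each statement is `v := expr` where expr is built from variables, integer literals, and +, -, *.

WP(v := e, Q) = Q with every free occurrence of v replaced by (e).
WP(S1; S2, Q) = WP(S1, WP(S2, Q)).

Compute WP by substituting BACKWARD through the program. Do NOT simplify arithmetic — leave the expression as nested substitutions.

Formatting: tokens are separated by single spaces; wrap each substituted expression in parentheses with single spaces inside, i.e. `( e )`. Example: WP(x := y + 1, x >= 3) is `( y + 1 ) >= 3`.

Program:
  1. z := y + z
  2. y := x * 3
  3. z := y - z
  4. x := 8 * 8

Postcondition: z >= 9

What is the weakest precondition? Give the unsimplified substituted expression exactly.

Answer: ( ( x * 3 ) - ( y + z ) ) >= 9

Derivation:
post: z >= 9
stmt 4: x := 8 * 8  -- replace 0 occurrence(s) of x with (8 * 8)
  => z >= 9
stmt 3: z := y - z  -- replace 1 occurrence(s) of z with (y - z)
  => ( y - z ) >= 9
stmt 2: y := x * 3  -- replace 1 occurrence(s) of y with (x * 3)
  => ( ( x * 3 ) - z ) >= 9
stmt 1: z := y + z  -- replace 1 occurrence(s) of z with (y + z)
  => ( ( x * 3 ) - ( y + z ) ) >= 9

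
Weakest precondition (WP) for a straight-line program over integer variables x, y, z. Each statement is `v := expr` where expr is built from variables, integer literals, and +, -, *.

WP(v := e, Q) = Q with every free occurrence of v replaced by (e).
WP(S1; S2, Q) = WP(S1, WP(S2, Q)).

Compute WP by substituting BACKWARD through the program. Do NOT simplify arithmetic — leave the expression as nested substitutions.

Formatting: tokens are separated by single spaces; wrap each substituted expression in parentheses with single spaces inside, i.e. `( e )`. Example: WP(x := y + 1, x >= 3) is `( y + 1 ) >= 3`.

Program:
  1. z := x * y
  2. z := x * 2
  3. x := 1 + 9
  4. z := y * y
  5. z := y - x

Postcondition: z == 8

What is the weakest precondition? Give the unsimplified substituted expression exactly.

post: z == 8
stmt 5: z := y - x  -- replace 1 occurrence(s) of z with (y - x)
  => ( y - x ) == 8
stmt 4: z := y * y  -- replace 0 occurrence(s) of z with (y * y)
  => ( y - x ) == 8
stmt 3: x := 1 + 9  -- replace 1 occurrence(s) of x with (1 + 9)
  => ( y - ( 1 + 9 ) ) == 8
stmt 2: z := x * 2  -- replace 0 occurrence(s) of z with (x * 2)
  => ( y - ( 1 + 9 ) ) == 8
stmt 1: z := x * y  -- replace 0 occurrence(s) of z with (x * y)
  => ( y - ( 1 + 9 ) ) == 8

Answer: ( y - ( 1 + 9 ) ) == 8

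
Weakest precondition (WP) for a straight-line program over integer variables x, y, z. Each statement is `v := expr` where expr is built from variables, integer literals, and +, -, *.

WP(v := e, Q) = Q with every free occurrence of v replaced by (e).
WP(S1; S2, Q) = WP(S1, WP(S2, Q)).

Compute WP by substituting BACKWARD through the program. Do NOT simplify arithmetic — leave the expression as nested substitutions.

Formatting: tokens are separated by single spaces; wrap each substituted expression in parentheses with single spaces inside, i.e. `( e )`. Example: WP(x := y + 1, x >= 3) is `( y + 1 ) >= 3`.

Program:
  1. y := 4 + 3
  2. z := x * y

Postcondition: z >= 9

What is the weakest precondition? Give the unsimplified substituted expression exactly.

Answer: ( x * ( 4 + 3 ) ) >= 9

Derivation:
post: z >= 9
stmt 2: z := x * y  -- replace 1 occurrence(s) of z with (x * y)
  => ( x * y ) >= 9
stmt 1: y := 4 + 3  -- replace 1 occurrence(s) of y with (4 + 3)
  => ( x * ( 4 + 3 ) ) >= 9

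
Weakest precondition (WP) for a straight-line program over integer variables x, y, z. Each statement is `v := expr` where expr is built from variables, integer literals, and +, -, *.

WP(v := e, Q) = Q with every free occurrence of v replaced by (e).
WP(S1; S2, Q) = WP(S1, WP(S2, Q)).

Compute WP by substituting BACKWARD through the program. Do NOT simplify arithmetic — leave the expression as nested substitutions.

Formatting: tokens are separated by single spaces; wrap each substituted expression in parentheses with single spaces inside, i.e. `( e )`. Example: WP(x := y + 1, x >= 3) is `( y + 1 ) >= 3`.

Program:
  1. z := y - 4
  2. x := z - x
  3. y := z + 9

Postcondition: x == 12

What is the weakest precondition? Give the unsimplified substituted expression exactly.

Answer: ( ( y - 4 ) - x ) == 12

Derivation:
post: x == 12
stmt 3: y := z + 9  -- replace 0 occurrence(s) of y with (z + 9)
  => x == 12
stmt 2: x := z - x  -- replace 1 occurrence(s) of x with (z - x)
  => ( z - x ) == 12
stmt 1: z := y - 4  -- replace 1 occurrence(s) of z with (y - 4)
  => ( ( y - 4 ) - x ) == 12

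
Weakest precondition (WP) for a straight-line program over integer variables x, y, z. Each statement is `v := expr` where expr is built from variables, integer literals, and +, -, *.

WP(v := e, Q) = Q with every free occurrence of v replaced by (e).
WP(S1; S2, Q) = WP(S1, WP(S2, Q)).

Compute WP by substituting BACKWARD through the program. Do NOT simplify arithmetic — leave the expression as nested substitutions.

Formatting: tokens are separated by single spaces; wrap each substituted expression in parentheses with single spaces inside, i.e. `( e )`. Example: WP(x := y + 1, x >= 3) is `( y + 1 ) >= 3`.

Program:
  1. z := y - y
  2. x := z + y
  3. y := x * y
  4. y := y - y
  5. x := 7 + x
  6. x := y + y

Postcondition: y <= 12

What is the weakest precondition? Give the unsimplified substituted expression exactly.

post: y <= 12
stmt 6: x := y + y  -- replace 0 occurrence(s) of x with (y + y)
  => y <= 12
stmt 5: x := 7 + x  -- replace 0 occurrence(s) of x with (7 + x)
  => y <= 12
stmt 4: y := y - y  -- replace 1 occurrence(s) of y with (y - y)
  => ( y - y ) <= 12
stmt 3: y := x * y  -- replace 2 occurrence(s) of y with (x * y)
  => ( ( x * y ) - ( x * y ) ) <= 12
stmt 2: x := z + y  -- replace 2 occurrence(s) of x with (z + y)
  => ( ( ( z + y ) * y ) - ( ( z + y ) * y ) ) <= 12
stmt 1: z := y - y  -- replace 2 occurrence(s) of z with (y - y)
  => ( ( ( ( y - y ) + y ) * y ) - ( ( ( y - y ) + y ) * y ) ) <= 12

Answer: ( ( ( ( y - y ) + y ) * y ) - ( ( ( y - y ) + y ) * y ) ) <= 12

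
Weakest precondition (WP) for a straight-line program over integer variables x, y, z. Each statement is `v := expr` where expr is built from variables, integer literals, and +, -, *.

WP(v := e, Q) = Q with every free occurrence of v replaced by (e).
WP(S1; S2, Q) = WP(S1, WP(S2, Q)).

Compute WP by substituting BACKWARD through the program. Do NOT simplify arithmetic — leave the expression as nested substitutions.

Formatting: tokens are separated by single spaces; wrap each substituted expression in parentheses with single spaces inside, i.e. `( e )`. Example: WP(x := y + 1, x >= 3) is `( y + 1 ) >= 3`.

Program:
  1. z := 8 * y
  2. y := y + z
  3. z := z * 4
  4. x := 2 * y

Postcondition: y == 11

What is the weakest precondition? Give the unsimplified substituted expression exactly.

post: y == 11
stmt 4: x := 2 * y  -- replace 0 occurrence(s) of x with (2 * y)
  => y == 11
stmt 3: z := z * 4  -- replace 0 occurrence(s) of z with (z * 4)
  => y == 11
stmt 2: y := y + z  -- replace 1 occurrence(s) of y with (y + z)
  => ( y + z ) == 11
stmt 1: z := 8 * y  -- replace 1 occurrence(s) of z with (8 * y)
  => ( y + ( 8 * y ) ) == 11

Answer: ( y + ( 8 * y ) ) == 11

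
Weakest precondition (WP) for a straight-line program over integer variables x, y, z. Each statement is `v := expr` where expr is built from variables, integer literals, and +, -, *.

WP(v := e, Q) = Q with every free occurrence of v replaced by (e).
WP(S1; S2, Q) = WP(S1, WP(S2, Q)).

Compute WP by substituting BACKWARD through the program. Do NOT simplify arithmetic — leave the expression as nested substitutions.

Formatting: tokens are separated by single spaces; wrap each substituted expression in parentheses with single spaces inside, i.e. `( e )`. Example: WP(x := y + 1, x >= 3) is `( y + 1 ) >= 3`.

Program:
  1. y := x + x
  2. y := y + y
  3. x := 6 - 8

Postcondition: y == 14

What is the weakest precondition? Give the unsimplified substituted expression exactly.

Answer: ( ( x + x ) + ( x + x ) ) == 14

Derivation:
post: y == 14
stmt 3: x := 6 - 8  -- replace 0 occurrence(s) of x with (6 - 8)
  => y == 14
stmt 2: y := y + y  -- replace 1 occurrence(s) of y with (y + y)
  => ( y + y ) == 14
stmt 1: y := x + x  -- replace 2 occurrence(s) of y with (x + x)
  => ( ( x + x ) + ( x + x ) ) == 14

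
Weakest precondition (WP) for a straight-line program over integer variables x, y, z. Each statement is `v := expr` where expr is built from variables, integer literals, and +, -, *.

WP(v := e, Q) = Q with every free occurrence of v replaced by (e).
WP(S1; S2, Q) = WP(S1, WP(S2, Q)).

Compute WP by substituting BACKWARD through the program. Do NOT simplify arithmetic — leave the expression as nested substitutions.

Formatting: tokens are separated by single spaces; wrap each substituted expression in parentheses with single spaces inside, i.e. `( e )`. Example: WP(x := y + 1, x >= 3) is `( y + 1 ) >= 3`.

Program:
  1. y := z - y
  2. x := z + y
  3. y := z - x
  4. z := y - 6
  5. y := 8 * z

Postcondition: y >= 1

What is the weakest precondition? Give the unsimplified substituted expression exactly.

Answer: ( 8 * ( ( z - ( z + ( z - y ) ) ) - 6 ) ) >= 1

Derivation:
post: y >= 1
stmt 5: y := 8 * z  -- replace 1 occurrence(s) of y with (8 * z)
  => ( 8 * z ) >= 1
stmt 4: z := y - 6  -- replace 1 occurrence(s) of z with (y - 6)
  => ( 8 * ( y - 6 ) ) >= 1
stmt 3: y := z - x  -- replace 1 occurrence(s) of y with (z - x)
  => ( 8 * ( ( z - x ) - 6 ) ) >= 1
stmt 2: x := z + y  -- replace 1 occurrence(s) of x with (z + y)
  => ( 8 * ( ( z - ( z + y ) ) - 6 ) ) >= 1
stmt 1: y := z - y  -- replace 1 occurrence(s) of y with (z - y)
  => ( 8 * ( ( z - ( z + ( z - y ) ) ) - 6 ) ) >= 1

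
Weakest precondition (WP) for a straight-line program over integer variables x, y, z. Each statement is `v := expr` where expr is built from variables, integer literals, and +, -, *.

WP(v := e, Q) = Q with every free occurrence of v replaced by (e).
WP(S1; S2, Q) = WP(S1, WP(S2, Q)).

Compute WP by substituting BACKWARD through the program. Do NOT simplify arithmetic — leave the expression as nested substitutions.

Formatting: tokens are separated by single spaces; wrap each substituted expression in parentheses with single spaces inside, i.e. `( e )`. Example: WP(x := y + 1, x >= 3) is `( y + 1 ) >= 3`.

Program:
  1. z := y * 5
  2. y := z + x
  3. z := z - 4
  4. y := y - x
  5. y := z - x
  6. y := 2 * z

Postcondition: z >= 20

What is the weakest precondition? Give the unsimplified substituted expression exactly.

Answer: ( ( y * 5 ) - 4 ) >= 20

Derivation:
post: z >= 20
stmt 6: y := 2 * z  -- replace 0 occurrence(s) of y with (2 * z)
  => z >= 20
stmt 5: y := z - x  -- replace 0 occurrence(s) of y with (z - x)
  => z >= 20
stmt 4: y := y - x  -- replace 0 occurrence(s) of y with (y - x)
  => z >= 20
stmt 3: z := z - 4  -- replace 1 occurrence(s) of z with (z - 4)
  => ( z - 4 ) >= 20
stmt 2: y := z + x  -- replace 0 occurrence(s) of y with (z + x)
  => ( z - 4 ) >= 20
stmt 1: z := y * 5  -- replace 1 occurrence(s) of z with (y * 5)
  => ( ( y * 5 ) - 4 ) >= 20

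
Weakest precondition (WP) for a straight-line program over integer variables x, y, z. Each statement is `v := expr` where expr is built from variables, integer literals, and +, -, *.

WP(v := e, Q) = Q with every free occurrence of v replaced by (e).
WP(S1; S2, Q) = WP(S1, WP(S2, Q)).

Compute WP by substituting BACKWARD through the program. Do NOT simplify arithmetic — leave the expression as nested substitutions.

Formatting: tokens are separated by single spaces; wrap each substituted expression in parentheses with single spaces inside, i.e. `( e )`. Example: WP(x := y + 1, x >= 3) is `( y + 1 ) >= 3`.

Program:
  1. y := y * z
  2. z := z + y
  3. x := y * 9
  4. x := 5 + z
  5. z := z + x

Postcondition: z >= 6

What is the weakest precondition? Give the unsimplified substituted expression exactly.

Answer: ( ( z + ( y * z ) ) + ( 5 + ( z + ( y * z ) ) ) ) >= 6

Derivation:
post: z >= 6
stmt 5: z := z + x  -- replace 1 occurrence(s) of z with (z + x)
  => ( z + x ) >= 6
stmt 4: x := 5 + z  -- replace 1 occurrence(s) of x with (5 + z)
  => ( z + ( 5 + z ) ) >= 6
stmt 3: x := y * 9  -- replace 0 occurrence(s) of x with (y * 9)
  => ( z + ( 5 + z ) ) >= 6
stmt 2: z := z + y  -- replace 2 occurrence(s) of z with (z + y)
  => ( ( z + y ) + ( 5 + ( z + y ) ) ) >= 6
stmt 1: y := y * z  -- replace 2 occurrence(s) of y with (y * z)
  => ( ( z + ( y * z ) ) + ( 5 + ( z + ( y * z ) ) ) ) >= 6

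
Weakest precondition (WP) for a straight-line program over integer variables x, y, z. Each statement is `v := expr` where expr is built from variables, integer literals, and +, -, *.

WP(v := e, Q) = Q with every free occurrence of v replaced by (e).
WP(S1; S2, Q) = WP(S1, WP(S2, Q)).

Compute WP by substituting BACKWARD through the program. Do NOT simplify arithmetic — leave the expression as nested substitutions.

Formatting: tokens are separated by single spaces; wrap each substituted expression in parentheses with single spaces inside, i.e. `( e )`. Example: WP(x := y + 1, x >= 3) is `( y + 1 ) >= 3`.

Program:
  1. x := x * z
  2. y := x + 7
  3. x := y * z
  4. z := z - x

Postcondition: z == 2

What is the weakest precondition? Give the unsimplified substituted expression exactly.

Answer: ( z - ( ( ( x * z ) + 7 ) * z ) ) == 2

Derivation:
post: z == 2
stmt 4: z := z - x  -- replace 1 occurrence(s) of z with (z - x)
  => ( z - x ) == 2
stmt 3: x := y * z  -- replace 1 occurrence(s) of x with (y * z)
  => ( z - ( y * z ) ) == 2
stmt 2: y := x + 7  -- replace 1 occurrence(s) of y with (x + 7)
  => ( z - ( ( x + 7 ) * z ) ) == 2
stmt 1: x := x * z  -- replace 1 occurrence(s) of x with (x * z)
  => ( z - ( ( ( x * z ) + 7 ) * z ) ) == 2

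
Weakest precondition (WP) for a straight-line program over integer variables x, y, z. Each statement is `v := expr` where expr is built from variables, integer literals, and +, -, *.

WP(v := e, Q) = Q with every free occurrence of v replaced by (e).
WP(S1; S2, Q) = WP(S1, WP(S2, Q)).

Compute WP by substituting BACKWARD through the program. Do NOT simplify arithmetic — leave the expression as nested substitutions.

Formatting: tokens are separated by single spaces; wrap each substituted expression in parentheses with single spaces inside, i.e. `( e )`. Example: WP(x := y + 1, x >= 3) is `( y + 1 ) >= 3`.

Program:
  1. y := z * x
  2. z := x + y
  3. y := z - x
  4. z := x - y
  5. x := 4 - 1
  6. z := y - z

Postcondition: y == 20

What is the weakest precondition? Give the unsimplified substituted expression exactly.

Answer: ( ( x + ( z * x ) ) - x ) == 20

Derivation:
post: y == 20
stmt 6: z := y - z  -- replace 0 occurrence(s) of z with (y - z)
  => y == 20
stmt 5: x := 4 - 1  -- replace 0 occurrence(s) of x with (4 - 1)
  => y == 20
stmt 4: z := x - y  -- replace 0 occurrence(s) of z with (x - y)
  => y == 20
stmt 3: y := z - x  -- replace 1 occurrence(s) of y with (z - x)
  => ( z - x ) == 20
stmt 2: z := x + y  -- replace 1 occurrence(s) of z with (x + y)
  => ( ( x + y ) - x ) == 20
stmt 1: y := z * x  -- replace 1 occurrence(s) of y with (z * x)
  => ( ( x + ( z * x ) ) - x ) == 20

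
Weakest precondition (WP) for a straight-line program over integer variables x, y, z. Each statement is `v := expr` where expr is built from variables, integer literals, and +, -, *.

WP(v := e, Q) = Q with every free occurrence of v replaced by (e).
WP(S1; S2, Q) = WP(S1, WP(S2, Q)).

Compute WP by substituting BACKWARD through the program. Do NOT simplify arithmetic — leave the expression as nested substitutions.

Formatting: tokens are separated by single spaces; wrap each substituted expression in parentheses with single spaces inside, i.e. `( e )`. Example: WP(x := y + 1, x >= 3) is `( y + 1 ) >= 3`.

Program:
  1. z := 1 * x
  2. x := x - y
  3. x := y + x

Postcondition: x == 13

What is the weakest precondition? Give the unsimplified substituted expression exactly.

Answer: ( y + ( x - y ) ) == 13

Derivation:
post: x == 13
stmt 3: x := y + x  -- replace 1 occurrence(s) of x with (y + x)
  => ( y + x ) == 13
stmt 2: x := x - y  -- replace 1 occurrence(s) of x with (x - y)
  => ( y + ( x - y ) ) == 13
stmt 1: z := 1 * x  -- replace 0 occurrence(s) of z with (1 * x)
  => ( y + ( x - y ) ) == 13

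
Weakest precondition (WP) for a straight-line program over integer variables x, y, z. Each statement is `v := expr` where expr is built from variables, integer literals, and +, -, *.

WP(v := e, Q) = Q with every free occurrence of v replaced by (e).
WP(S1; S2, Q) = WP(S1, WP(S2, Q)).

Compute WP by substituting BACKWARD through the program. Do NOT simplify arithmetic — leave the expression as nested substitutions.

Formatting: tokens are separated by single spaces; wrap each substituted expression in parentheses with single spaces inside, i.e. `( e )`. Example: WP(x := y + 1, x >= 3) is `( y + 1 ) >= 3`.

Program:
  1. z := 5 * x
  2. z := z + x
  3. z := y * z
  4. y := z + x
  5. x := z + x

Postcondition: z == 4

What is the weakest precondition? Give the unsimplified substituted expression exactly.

Answer: ( y * ( ( 5 * x ) + x ) ) == 4

Derivation:
post: z == 4
stmt 5: x := z + x  -- replace 0 occurrence(s) of x with (z + x)
  => z == 4
stmt 4: y := z + x  -- replace 0 occurrence(s) of y with (z + x)
  => z == 4
stmt 3: z := y * z  -- replace 1 occurrence(s) of z with (y * z)
  => ( y * z ) == 4
stmt 2: z := z + x  -- replace 1 occurrence(s) of z with (z + x)
  => ( y * ( z + x ) ) == 4
stmt 1: z := 5 * x  -- replace 1 occurrence(s) of z with (5 * x)
  => ( y * ( ( 5 * x ) + x ) ) == 4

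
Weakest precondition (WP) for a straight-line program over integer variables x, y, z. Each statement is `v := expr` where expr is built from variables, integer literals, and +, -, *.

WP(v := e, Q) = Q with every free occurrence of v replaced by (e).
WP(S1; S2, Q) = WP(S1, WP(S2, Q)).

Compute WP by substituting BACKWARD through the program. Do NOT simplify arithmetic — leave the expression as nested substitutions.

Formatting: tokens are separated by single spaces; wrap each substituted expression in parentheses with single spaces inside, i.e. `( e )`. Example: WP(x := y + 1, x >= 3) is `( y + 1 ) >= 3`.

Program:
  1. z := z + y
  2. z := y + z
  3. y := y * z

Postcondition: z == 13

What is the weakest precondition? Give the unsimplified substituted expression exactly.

Answer: ( y + ( z + y ) ) == 13

Derivation:
post: z == 13
stmt 3: y := y * z  -- replace 0 occurrence(s) of y with (y * z)
  => z == 13
stmt 2: z := y + z  -- replace 1 occurrence(s) of z with (y + z)
  => ( y + z ) == 13
stmt 1: z := z + y  -- replace 1 occurrence(s) of z with (z + y)
  => ( y + ( z + y ) ) == 13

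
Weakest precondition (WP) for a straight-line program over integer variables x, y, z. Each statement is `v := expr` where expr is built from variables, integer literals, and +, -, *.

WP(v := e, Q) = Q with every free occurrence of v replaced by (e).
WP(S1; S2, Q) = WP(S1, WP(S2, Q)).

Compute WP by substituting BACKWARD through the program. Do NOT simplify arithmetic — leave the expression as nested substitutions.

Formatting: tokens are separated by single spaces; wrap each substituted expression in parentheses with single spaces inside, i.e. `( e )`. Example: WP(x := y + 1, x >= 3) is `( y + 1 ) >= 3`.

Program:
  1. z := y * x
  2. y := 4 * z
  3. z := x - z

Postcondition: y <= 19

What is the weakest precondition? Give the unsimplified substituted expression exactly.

Answer: ( 4 * ( y * x ) ) <= 19

Derivation:
post: y <= 19
stmt 3: z := x - z  -- replace 0 occurrence(s) of z with (x - z)
  => y <= 19
stmt 2: y := 4 * z  -- replace 1 occurrence(s) of y with (4 * z)
  => ( 4 * z ) <= 19
stmt 1: z := y * x  -- replace 1 occurrence(s) of z with (y * x)
  => ( 4 * ( y * x ) ) <= 19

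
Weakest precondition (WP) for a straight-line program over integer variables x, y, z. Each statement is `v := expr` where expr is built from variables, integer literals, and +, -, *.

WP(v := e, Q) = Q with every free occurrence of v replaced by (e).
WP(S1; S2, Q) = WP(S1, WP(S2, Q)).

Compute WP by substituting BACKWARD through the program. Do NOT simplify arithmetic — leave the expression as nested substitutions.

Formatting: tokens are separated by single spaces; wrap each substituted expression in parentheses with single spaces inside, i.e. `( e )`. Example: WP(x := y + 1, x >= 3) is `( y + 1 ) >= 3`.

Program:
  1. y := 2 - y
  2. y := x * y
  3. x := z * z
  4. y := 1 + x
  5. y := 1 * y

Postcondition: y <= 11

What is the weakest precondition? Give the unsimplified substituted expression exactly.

Answer: ( 1 * ( 1 + ( z * z ) ) ) <= 11

Derivation:
post: y <= 11
stmt 5: y := 1 * y  -- replace 1 occurrence(s) of y with (1 * y)
  => ( 1 * y ) <= 11
stmt 4: y := 1 + x  -- replace 1 occurrence(s) of y with (1 + x)
  => ( 1 * ( 1 + x ) ) <= 11
stmt 3: x := z * z  -- replace 1 occurrence(s) of x with (z * z)
  => ( 1 * ( 1 + ( z * z ) ) ) <= 11
stmt 2: y := x * y  -- replace 0 occurrence(s) of y with (x * y)
  => ( 1 * ( 1 + ( z * z ) ) ) <= 11
stmt 1: y := 2 - y  -- replace 0 occurrence(s) of y with (2 - y)
  => ( 1 * ( 1 + ( z * z ) ) ) <= 11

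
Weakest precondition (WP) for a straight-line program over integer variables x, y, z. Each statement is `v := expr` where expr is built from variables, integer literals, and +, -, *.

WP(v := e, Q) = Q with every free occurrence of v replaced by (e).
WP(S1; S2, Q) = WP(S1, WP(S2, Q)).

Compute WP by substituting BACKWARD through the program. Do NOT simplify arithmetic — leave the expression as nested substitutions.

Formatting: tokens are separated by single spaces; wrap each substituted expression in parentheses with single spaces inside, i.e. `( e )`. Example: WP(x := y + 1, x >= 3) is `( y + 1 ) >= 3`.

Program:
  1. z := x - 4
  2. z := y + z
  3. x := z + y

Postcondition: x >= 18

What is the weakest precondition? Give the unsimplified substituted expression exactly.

Answer: ( ( y + ( x - 4 ) ) + y ) >= 18

Derivation:
post: x >= 18
stmt 3: x := z + y  -- replace 1 occurrence(s) of x with (z + y)
  => ( z + y ) >= 18
stmt 2: z := y + z  -- replace 1 occurrence(s) of z with (y + z)
  => ( ( y + z ) + y ) >= 18
stmt 1: z := x - 4  -- replace 1 occurrence(s) of z with (x - 4)
  => ( ( y + ( x - 4 ) ) + y ) >= 18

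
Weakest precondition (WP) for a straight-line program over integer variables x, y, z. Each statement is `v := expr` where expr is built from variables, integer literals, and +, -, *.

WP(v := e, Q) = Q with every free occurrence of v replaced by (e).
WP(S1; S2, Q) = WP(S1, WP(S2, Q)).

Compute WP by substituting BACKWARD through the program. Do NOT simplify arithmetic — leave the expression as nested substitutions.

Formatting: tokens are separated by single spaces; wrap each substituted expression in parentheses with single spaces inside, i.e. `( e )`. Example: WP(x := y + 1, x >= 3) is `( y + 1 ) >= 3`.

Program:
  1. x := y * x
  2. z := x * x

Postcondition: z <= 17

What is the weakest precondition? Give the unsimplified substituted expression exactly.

post: z <= 17
stmt 2: z := x * x  -- replace 1 occurrence(s) of z with (x * x)
  => ( x * x ) <= 17
stmt 1: x := y * x  -- replace 2 occurrence(s) of x with (y * x)
  => ( ( y * x ) * ( y * x ) ) <= 17

Answer: ( ( y * x ) * ( y * x ) ) <= 17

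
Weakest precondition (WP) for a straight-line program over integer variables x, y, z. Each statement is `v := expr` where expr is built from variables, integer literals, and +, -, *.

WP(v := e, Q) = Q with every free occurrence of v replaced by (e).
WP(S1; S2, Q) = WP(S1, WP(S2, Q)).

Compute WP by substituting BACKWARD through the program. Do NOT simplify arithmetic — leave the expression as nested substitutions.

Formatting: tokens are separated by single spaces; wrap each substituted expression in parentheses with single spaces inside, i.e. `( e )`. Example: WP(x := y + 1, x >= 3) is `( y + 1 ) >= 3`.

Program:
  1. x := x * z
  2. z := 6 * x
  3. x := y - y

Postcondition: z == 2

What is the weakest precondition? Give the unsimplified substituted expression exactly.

Answer: ( 6 * ( x * z ) ) == 2

Derivation:
post: z == 2
stmt 3: x := y - y  -- replace 0 occurrence(s) of x with (y - y)
  => z == 2
stmt 2: z := 6 * x  -- replace 1 occurrence(s) of z with (6 * x)
  => ( 6 * x ) == 2
stmt 1: x := x * z  -- replace 1 occurrence(s) of x with (x * z)
  => ( 6 * ( x * z ) ) == 2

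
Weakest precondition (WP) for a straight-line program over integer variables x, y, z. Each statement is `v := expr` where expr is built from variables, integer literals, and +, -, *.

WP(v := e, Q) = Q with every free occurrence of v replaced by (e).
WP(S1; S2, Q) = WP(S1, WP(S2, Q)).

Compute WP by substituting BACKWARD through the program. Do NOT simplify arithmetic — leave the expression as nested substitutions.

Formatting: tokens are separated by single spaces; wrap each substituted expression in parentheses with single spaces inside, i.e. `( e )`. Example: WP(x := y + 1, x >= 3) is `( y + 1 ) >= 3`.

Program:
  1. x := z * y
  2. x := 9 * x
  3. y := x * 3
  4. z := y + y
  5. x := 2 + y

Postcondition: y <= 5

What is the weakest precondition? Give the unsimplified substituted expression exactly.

Answer: ( ( 9 * ( z * y ) ) * 3 ) <= 5

Derivation:
post: y <= 5
stmt 5: x := 2 + y  -- replace 0 occurrence(s) of x with (2 + y)
  => y <= 5
stmt 4: z := y + y  -- replace 0 occurrence(s) of z with (y + y)
  => y <= 5
stmt 3: y := x * 3  -- replace 1 occurrence(s) of y with (x * 3)
  => ( x * 3 ) <= 5
stmt 2: x := 9 * x  -- replace 1 occurrence(s) of x with (9 * x)
  => ( ( 9 * x ) * 3 ) <= 5
stmt 1: x := z * y  -- replace 1 occurrence(s) of x with (z * y)
  => ( ( 9 * ( z * y ) ) * 3 ) <= 5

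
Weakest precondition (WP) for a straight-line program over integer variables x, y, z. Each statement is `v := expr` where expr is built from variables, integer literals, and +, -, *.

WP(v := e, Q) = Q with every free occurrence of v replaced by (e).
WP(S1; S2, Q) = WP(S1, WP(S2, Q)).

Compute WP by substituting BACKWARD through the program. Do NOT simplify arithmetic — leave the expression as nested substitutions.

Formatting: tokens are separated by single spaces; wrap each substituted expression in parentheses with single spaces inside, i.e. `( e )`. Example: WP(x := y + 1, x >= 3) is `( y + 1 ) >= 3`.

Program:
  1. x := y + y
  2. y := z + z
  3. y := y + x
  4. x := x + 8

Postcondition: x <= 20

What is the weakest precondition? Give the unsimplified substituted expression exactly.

post: x <= 20
stmt 4: x := x + 8  -- replace 1 occurrence(s) of x with (x + 8)
  => ( x + 8 ) <= 20
stmt 3: y := y + x  -- replace 0 occurrence(s) of y with (y + x)
  => ( x + 8 ) <= 20
stmt 2: y := z + z  -- replace 0 occurrence(s) of y with (z + z)
  => ( x + 8 ) <= 20
stmt 1: x := y + y  -- replace 1 occurrence(s) of x with (y + y)
  => ( ( y + y ) + 8 ) <= 20

Answer: ( ( y + y ) + 8 ) <= 20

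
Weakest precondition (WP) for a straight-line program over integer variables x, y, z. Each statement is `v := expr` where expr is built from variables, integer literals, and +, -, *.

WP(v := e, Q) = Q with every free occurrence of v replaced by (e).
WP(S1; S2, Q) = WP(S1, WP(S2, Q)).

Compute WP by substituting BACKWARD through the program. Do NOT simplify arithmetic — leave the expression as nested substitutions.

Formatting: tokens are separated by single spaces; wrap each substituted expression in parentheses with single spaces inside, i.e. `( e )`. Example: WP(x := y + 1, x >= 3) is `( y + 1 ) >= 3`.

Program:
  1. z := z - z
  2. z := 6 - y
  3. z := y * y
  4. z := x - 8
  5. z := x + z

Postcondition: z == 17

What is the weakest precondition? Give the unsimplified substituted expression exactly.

Answer: ( x + ( x - 8 ) ) == 17

Derivation:
post: z == 17
stmt 5: z := x + z  -- replace 1 occurrence(s) of z with (x + z)
  => ( x + z ) == 17
stmt 4: z := x - 8  -- replace 1 occurrence(s) of z with (x - 8)
  => ( x + ( x - 8 ) ) == 17
stmt 3: z := y * y  -- replace 0 occurrence(s) of z with (y * y)
  => ( x + ( x - 8 ) ) == 17
stmt 2: z := 6 - y  -- replace 0 occurrence(s) of z with (6 - y)
  => ( x + ( x - 8 ) ) == 17
stmt 1: z := z - z  -- replace 0 occurrence(s) of z with (z - z)
  => ( x + ( x - 8 ) ) == 17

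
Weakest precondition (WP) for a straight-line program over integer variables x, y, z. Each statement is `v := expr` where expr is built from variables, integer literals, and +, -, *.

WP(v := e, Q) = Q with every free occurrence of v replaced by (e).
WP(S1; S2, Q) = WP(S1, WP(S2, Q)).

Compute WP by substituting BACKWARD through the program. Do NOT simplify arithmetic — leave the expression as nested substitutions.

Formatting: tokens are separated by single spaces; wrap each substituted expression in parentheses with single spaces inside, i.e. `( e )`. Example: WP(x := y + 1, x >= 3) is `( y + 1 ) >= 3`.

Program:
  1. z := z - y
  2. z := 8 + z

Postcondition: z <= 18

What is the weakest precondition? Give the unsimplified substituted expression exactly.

post: z <= 18
stmt 2: z := 8 + z  -- replace 1 occurrence(s) of z with (8 + z)
  => ( 8 + z ) <= 18
stmt 1: z := z - y  -- replace 1 occurrence(s) of z with (z - y)
  => ( 8 + ( z - y ) ) <= 18

Answer: ( 8 + ( z - y ) ) <= 18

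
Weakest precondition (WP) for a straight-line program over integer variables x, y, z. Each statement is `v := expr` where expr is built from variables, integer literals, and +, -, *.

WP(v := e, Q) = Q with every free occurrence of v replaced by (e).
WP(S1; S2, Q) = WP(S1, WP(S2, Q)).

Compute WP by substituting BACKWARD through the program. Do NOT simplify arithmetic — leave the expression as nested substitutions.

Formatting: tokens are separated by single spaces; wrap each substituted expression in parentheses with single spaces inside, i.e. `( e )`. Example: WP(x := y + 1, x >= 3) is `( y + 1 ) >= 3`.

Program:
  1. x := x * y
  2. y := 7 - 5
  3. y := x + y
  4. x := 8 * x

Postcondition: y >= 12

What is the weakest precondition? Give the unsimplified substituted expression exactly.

post: y >= 12
stmt 4: x := 8 * x  -- replace 0 occurrence(s) of x with (8 * x)
  => y >= 12
stmt 3: y := x + y  -- replace 1 occurrence(s) of y with (x + y)
  => ( x + y ) >= 12
stmt 2: y := 7 - 5  -- replace 1 occurrence(s) of y with (7 - 5)
  => ( x + ( 7 - 5 ) ) >= 12
stmt 1: x := x * y  -- replace 1 occurrence(s) of x with (x * y)
  => ( ( x * y ) + ( 7 - 5 ) ) >= 12

Answer: ( ( x * y ) + ( 7 - 5 ) ) >= 12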